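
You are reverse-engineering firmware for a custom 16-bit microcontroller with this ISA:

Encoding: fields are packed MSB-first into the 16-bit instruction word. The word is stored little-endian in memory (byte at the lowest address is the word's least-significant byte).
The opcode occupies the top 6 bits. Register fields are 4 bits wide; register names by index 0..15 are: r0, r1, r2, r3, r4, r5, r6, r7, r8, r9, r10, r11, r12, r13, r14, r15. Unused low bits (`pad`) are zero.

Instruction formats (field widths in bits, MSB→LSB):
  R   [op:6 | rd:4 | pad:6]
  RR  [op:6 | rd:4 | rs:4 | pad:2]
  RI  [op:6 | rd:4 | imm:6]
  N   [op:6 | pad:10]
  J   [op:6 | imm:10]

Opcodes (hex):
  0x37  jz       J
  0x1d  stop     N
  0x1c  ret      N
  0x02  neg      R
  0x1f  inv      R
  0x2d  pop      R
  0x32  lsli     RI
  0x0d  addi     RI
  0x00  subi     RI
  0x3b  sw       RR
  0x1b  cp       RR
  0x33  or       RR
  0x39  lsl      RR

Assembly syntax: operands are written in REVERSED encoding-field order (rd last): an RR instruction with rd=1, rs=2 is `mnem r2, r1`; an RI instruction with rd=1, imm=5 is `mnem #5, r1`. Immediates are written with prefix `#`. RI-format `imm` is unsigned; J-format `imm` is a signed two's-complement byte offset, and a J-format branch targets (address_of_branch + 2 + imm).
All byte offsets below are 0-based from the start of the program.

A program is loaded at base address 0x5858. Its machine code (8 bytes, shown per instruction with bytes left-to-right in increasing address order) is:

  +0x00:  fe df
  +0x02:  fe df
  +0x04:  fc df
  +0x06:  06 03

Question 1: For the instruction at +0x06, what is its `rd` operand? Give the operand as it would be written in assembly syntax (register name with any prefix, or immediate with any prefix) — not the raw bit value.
r12

@+06  little-endian(06 03) = 0x0306
  op=0x0306>>10=0x0 ⇒ subi (RI)
  [9:6] rd=12 = r12
  [5:0] imm=6 = #6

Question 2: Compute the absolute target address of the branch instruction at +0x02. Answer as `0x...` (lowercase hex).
off 0x02: read fe df as little → 0xdffe
  top 6b → 0x37 → jz [J]
  imm: (w>>0)&0x3ff=0x3fe (s10→-2) → #-2
  target = base 0x5858 + off 0x02 + 2 + imm -2 = 0x585a

0x585a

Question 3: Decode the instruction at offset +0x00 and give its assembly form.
jz #-2

+0x00: fe df ⇒ word 0xdffe (little)
  top 6b → 0x37 → jz [J]
  [9:0] imm=1022 (s10→-2) = #-2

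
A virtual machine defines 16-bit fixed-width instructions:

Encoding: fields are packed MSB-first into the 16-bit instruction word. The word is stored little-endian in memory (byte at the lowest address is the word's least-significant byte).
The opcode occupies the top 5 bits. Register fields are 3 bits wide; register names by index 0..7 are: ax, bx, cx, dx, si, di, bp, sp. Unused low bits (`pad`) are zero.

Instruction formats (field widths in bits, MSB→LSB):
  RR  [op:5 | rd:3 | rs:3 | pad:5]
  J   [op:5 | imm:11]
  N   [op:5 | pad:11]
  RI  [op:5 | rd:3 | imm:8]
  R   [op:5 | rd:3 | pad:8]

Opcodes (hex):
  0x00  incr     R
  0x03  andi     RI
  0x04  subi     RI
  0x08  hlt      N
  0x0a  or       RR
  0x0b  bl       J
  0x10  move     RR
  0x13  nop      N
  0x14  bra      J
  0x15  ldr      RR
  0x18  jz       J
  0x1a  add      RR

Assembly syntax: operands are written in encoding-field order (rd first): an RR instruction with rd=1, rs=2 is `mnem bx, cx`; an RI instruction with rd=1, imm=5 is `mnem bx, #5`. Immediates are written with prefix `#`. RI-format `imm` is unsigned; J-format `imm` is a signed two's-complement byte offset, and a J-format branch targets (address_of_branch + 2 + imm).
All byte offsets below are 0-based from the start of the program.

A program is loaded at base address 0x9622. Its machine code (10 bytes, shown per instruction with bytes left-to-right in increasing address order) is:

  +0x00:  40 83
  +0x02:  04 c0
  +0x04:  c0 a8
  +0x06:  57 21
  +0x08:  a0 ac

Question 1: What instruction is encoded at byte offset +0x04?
ldr ax, bp

off 0x04: read c0 a8 as little → 0xa8c0
  op=0xa8c0>>11=0x15 ⇒ ldr (RR)
  [10:8] rd=0 = ax
  [7:5] rs=6 = bp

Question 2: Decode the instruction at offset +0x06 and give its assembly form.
subi bx, #87

@+06  little-endian(57 21) = 0x2157
  top 5b → 0x4 → subi [RI]
  [10:8] rd=1 = bx
  [7:0] imm=87 = #87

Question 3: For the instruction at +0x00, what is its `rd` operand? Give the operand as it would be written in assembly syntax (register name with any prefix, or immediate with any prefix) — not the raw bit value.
@+00  little-endian(40 83) = 0x8340
  op=0x8340>>11=0x10 ⇒ move (RR)
  rd: (w>>8)&0x7=0x3 → dx
  rs: (w>>5)&0x7=0x2 → cx

dx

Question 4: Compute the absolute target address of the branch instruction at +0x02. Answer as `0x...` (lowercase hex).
0x962a

[02] 04 c0 → 0xc004
  opcode bits[15:11]=0x18: jz/J
  [10:0] imm=4 = #4
  target = base 0x9622 + off 0x02 + 2 + imm 4 = 0x962a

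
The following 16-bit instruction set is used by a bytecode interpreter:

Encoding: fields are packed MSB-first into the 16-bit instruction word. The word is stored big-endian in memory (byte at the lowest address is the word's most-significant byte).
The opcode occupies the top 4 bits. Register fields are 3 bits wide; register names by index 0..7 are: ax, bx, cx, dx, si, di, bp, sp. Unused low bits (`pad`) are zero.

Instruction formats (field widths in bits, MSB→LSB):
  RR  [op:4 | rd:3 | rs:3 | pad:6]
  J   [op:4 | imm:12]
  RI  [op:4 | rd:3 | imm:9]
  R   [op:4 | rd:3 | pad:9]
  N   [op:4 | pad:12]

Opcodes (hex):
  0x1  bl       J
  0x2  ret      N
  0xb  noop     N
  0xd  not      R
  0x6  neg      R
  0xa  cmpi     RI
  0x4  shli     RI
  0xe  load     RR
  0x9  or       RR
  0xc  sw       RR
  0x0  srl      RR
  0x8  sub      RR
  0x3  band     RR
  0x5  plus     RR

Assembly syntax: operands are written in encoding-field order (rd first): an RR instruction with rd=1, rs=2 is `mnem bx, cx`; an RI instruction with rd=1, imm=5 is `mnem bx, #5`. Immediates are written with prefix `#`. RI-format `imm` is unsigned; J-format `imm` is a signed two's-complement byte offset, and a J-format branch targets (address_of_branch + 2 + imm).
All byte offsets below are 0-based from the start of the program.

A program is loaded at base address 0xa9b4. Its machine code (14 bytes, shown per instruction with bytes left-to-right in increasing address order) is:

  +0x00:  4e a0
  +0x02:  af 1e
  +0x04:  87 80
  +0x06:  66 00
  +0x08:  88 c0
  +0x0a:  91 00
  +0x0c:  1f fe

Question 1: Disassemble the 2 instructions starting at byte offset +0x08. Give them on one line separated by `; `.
@+08  big-endian(88 c0) = 0x88c0
  op=0x88c0>>12=0x8 ⇒ sub (RR)
  rd@[11:9]=0x4 ⇒ si
  rs@[8:6]=0x3 ⇒ dx
@+0a  big-endian(91 00) = 0x9100
  op=0x9100>>12=0x9 ⇒ or (RR)
  rd@[11:9]=0x0 ⇒ ax
  rs@[8:6]=0x4 ⇒ si

sub si, dx; or ax, si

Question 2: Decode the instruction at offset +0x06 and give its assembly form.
[06] 66 00 → 0x6600
  op=0x6600>>12=0x6 ⇒ neg (R)
  rd@[11:9]=0x3 ⇒ dx

neg dx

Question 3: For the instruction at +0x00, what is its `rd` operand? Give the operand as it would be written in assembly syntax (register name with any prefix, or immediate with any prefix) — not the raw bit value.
off 0x00: read 4e a0 as big → 0x4ea0
  opcode bits[15:12]=0x4: shli/RI
  rd@[11:9]=0x7 ⇒ sp
  imm@[8:0]=0xa0 ⇒ #160

sp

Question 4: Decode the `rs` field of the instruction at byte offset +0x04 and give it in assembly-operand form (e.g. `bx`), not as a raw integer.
[04] 87 80 → 0x8780
  top 4b → 0x8 → sub [RR]
  rd: (w>>9)&0x7=0x3 → dx
  rs: (w>>6)&0x7=0x6 → bp

bp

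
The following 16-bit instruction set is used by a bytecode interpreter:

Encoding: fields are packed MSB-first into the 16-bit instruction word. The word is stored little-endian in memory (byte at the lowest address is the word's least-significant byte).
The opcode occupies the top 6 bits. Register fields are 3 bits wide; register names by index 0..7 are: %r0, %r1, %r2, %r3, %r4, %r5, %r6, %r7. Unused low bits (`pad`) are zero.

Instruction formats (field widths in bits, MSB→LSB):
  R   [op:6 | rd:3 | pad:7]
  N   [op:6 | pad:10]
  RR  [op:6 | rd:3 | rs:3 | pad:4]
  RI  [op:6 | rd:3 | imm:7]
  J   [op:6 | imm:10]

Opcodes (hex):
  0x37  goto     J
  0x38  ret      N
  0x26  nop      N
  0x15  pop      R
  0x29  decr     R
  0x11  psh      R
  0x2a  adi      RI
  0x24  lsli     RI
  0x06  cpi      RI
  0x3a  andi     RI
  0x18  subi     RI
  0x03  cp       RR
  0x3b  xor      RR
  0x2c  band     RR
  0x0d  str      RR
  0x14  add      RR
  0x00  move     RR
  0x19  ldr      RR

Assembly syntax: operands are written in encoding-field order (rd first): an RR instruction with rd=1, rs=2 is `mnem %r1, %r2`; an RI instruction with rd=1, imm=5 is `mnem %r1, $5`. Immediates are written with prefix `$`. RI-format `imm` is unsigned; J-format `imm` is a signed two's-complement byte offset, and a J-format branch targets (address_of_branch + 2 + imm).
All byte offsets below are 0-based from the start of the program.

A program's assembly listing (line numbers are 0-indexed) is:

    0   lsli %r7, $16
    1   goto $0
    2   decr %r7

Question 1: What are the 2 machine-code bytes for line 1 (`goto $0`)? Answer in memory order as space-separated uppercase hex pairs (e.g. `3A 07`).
00 DC

L1: goto op=0x37:6|imm=0:10 ⇒ 0xdc00 ⇒ little 00 dc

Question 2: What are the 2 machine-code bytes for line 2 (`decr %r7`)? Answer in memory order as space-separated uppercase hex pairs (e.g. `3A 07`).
line 2 (decr): pack op=0x29:6|rd=7:3|pad=0:7 = 0xa780; little→ 80 a7

80 A7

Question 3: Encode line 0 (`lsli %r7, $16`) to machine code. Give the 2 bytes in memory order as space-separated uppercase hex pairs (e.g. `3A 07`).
90 93

0. lsli fields op=0x24:6|rd=7:3|imm=16:7 → word 9390h → 90 93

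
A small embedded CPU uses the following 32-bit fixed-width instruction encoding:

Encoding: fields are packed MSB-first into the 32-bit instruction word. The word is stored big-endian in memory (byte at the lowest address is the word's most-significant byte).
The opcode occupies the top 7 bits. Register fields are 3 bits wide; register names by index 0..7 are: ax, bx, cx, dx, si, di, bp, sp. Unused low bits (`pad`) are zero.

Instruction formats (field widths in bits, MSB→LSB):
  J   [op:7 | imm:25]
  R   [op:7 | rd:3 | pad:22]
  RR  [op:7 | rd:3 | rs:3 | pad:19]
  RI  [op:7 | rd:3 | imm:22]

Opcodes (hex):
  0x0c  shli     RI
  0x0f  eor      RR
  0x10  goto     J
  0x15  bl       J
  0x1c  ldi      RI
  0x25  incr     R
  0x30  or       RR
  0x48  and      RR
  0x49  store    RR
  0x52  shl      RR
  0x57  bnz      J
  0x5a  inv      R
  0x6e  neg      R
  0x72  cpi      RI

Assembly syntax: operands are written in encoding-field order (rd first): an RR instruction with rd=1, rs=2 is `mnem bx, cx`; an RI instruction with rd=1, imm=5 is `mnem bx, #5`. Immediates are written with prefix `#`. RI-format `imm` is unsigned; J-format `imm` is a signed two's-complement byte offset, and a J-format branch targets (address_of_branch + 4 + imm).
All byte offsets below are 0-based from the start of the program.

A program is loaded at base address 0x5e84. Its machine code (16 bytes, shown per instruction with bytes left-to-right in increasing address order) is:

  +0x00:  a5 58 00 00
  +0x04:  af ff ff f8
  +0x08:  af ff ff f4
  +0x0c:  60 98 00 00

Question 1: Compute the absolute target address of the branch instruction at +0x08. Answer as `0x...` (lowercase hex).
@+08  big-endian(af ff ff f4) = 0xaffffff4
  top 7b → 0x57 → bnz [J]
  imm: (w>>0)&0x1ffffff=0x1fffff4 (s25→-12) → #-12
  target = base 0x5e84 + off 0x08 + 4 + imm -12 = 0x5e84

0x5e84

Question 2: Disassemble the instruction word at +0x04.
bnz #-8

off 0x04: read af ff ff f8 as big → 0xaffffff8
  top 7b → 0x57 → bnz [J]
  imm: (w>>0)&0x1ffffff=0x1fffff8 (s25→-8) → #-8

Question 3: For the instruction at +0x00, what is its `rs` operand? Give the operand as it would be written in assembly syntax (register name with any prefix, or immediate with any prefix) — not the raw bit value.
[00] a5 58 00 00 → 0xa5580000
  top 7b → 0x52 → shl [RR]
  rd@[24:22]=0x5 ⇒ di
  rs@[21:19]=0x3 ⇒ dx

dx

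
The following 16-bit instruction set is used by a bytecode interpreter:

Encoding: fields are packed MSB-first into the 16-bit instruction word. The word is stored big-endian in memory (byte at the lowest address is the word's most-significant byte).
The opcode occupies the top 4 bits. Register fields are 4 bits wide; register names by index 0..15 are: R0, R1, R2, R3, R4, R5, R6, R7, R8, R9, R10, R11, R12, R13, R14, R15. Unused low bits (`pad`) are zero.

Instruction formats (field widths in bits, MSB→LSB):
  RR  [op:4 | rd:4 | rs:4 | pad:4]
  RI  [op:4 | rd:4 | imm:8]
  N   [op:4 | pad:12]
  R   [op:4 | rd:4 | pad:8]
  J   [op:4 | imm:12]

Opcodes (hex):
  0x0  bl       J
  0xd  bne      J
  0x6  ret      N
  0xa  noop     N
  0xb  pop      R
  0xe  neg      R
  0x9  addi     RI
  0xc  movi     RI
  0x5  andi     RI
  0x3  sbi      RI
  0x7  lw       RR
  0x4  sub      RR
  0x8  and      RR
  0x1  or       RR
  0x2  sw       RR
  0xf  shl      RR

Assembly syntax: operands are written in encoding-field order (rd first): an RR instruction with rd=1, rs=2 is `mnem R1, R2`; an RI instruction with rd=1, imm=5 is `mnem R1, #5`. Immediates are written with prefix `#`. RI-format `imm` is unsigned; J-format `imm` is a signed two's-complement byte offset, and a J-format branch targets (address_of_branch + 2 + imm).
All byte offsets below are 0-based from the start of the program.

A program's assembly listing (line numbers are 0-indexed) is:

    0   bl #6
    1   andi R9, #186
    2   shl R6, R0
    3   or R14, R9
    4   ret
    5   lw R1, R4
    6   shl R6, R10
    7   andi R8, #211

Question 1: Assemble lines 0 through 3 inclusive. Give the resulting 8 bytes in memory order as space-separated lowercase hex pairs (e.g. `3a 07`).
00 06 59 ba f6 00 1e 90

line 0 (bl): pack op=0x0:4|imm=6:12 = 0x0006; big→ 00 06
line 1 (andi): pack op=0x5:4|rd=9:4|imm=186:8 = 0x59ba; big→ 59 ba
line 2 (shl): pack op=0xf:4|rd=6:4|rs=0:4|pad=0:4 = 0xf600; big→ f6 00
line 3 (or): pack op=0x1:4|rd=14:4|rs=9:4|pad=0:4 = 0x1e90; big→ 1e 90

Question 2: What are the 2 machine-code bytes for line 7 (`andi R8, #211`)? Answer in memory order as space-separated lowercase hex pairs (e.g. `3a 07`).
58 d3

L7: andi op=0x5:4|rd=8:4|imm=211:8 ⇒ 0x58d3 ⇒ big 58 d3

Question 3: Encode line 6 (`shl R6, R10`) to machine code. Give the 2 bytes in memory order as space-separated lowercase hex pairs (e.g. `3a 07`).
line 6 (shl): pack op=0xf:4|rd=6:4|rs=10:4|pad=0:4 = 0xf6a0; big→ f6 a0

f6 a0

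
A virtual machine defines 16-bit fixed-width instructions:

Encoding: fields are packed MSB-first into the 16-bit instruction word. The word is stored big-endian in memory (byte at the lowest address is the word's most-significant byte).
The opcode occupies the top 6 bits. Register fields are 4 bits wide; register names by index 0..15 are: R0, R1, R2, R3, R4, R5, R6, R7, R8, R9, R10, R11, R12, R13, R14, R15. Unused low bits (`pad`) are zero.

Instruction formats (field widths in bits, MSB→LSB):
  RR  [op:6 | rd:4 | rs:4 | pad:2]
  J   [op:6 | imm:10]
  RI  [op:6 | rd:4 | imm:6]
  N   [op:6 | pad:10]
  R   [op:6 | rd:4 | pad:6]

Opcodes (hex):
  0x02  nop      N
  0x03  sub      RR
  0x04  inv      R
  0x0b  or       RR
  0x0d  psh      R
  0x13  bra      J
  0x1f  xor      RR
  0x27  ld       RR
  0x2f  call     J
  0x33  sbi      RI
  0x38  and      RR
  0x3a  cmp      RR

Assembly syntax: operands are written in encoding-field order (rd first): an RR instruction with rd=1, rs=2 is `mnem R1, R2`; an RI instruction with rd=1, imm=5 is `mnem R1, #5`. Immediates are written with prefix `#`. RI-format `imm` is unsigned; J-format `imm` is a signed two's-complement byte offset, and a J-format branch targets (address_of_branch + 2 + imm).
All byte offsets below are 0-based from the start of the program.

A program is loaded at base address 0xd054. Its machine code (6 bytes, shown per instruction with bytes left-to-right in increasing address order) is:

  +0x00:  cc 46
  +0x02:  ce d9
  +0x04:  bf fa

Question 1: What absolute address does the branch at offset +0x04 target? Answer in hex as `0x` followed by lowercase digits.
+0x04: bf fa ⇒ word 0xbffa (big)
  op=0xbffa>>10=0x2f ⇒ call (J)
  [9:0] imm=1018 (s10→-6) = #-6
  target = base 0xd054 + off 0x04 + 2 + imm -6 = 0xd054

0xd054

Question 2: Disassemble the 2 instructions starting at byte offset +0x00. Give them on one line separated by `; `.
off 0x00: read cc 46 as big → 0xcc46
  opcode bits[15:10]=0x33: sbi/RI
  rd@[9:6]=0x1 ⇒ R1
  imm@[5:0]=0x6 ⇒ #6
off 0x02: read ce d9 as big → 0xced9
  opcode bits[15:10]=0x33: sbi/RI
  rd@[9:6]=0xb ⇒ R11
  imm@[5:0]=0x19 ⇒ #25

sbi R1, #6; sbi R11, #25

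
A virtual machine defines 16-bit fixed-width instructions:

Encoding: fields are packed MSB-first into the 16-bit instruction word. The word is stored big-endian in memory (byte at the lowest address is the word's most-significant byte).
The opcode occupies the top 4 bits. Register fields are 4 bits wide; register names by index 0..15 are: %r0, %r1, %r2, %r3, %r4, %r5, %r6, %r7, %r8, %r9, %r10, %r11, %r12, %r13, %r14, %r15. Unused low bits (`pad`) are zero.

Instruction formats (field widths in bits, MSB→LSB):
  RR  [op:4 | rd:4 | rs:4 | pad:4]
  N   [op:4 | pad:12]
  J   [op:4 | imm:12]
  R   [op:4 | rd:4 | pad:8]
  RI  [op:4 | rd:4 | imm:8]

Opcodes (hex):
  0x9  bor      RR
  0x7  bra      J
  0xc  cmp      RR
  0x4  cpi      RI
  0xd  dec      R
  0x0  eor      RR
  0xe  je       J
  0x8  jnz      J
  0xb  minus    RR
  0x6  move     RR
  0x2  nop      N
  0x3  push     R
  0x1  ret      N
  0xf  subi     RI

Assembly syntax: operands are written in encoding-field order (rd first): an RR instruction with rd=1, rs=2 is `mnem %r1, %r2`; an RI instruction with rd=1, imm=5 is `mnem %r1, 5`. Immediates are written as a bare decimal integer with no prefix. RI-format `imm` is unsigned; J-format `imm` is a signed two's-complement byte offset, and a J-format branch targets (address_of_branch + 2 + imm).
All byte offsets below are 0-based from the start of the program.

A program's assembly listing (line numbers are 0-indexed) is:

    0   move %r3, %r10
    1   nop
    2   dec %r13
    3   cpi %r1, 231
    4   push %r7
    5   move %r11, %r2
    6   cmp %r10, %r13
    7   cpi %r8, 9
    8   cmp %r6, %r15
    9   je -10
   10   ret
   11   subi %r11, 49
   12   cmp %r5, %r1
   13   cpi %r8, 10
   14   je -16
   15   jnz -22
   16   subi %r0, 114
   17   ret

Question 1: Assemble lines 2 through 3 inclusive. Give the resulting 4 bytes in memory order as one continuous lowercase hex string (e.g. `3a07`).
line 2 (dec): pack op=0xd:4|rd=13:4|pad=0:8 = 0xdd00; big→ dd 00
line 3 (cpi): pack op=0x4:4|rd=1:4|imm=231:8 = 0x41e7; big→ 41 e7

dd0041e7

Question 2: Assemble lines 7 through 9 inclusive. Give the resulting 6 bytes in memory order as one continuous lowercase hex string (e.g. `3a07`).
4809c6f0eff6

L7: cpi op=0x4:4|rd=8:4|imm=9:8 ⇒ 0x4809 ⇒ big 48 09
L8: cmp op=0xc:4|rd=6:4|rs=15:4|pad=0:4 ⇒ 0xc6f0 ⇒ big c6 f0
L9: je op=0xe:4|imm=-10:12 ⇒ 0xeff6 ⇒ big ef f6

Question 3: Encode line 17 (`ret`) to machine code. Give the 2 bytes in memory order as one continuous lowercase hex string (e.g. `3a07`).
1000

17. ret fields op=0x1:4|pad=0:12 → word 1000h → 10 00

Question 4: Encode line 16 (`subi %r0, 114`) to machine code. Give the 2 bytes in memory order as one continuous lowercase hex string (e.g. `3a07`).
16. subi fields op=0xf:4|rd=0:4|imm=114:8 → word f072h → f0 72

f072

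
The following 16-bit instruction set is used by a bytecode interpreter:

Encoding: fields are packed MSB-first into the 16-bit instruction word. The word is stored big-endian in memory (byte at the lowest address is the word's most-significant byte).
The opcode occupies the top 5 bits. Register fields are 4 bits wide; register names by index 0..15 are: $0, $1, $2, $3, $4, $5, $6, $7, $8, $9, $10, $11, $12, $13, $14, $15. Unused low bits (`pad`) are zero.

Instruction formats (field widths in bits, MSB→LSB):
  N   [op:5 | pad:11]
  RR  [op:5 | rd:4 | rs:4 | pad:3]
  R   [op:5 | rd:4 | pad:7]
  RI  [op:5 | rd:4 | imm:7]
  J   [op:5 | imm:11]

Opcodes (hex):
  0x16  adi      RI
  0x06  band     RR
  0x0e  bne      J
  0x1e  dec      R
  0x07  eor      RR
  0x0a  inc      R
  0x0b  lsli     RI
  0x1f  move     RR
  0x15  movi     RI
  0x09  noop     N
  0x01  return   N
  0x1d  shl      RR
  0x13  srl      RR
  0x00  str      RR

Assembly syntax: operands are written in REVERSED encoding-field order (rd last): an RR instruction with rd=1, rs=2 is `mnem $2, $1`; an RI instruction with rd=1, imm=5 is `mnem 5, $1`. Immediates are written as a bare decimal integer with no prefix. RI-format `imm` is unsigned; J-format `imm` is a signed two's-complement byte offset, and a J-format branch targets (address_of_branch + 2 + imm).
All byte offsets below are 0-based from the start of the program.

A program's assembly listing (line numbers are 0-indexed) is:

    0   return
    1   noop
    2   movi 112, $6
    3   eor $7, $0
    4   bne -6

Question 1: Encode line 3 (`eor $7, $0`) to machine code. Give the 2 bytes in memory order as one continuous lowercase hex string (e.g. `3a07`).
line 3 (eor): pack op=0x7:5|rd=0:4|rs=7:4|pad=0:3 = 0x3838; big→ 38 38

3838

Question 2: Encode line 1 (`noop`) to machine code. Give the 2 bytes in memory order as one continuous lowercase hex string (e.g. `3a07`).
4800

1. noop fields op=0x9:5|pad=0:11 → word 4800h → 48 00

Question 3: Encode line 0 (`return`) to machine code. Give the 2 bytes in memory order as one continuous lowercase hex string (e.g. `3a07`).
0800

L0: return op=0x1:5|pad=0:11 ⇒ 0x0800 ⇒ big 08 00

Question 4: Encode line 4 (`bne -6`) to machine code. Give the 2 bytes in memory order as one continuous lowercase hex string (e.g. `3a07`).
77fa

L4: bne op=0xe:5|imm=-6:11 ⇒ 0x77fa ⇒ big 77 fa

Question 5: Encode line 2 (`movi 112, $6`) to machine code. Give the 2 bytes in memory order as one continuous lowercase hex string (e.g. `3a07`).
L2: movi op=0x15:5|rd=6:4|imm=112:7 ⇒ 0xab70 ⇒ big ab 70

ab70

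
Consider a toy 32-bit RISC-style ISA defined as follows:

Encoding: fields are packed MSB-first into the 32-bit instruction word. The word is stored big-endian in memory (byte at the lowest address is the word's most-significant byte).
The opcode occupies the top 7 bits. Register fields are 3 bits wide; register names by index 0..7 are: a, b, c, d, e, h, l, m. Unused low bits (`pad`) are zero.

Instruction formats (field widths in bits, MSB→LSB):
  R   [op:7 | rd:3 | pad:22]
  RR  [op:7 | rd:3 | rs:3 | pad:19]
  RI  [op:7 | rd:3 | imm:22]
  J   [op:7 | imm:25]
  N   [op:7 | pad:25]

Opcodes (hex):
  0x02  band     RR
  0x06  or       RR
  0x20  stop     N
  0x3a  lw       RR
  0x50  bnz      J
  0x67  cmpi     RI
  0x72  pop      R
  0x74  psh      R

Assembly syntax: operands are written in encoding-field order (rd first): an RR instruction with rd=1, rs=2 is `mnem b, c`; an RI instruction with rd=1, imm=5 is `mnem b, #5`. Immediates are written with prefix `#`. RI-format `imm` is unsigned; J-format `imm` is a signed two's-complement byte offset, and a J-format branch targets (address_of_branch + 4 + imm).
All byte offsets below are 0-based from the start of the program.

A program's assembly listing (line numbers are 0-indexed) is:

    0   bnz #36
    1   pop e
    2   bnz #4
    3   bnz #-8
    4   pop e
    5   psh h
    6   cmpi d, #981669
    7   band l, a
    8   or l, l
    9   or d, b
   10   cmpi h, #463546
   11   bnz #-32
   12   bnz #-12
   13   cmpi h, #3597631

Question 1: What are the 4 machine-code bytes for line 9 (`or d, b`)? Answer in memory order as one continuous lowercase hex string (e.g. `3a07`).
line 9 (or): pack op=0x6:7|rd=3:3|rs=1:3|pad=0:19 = 0x0cc80000; big→ 0c c8 00 00

0cc80000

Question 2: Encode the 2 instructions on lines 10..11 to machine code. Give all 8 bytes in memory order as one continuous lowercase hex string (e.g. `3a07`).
line 10 (cmpi): pack op=0x67:7|rd=5:3|imm=463546:22 = 0xcf4712ba; big→ cf 47 12 ba
line 11 (bnz): pack op=0x50:7|imm=-32:25 = 0xa1ffffe0; big→ a1 ff ff e0

cf4712baa1ffffe0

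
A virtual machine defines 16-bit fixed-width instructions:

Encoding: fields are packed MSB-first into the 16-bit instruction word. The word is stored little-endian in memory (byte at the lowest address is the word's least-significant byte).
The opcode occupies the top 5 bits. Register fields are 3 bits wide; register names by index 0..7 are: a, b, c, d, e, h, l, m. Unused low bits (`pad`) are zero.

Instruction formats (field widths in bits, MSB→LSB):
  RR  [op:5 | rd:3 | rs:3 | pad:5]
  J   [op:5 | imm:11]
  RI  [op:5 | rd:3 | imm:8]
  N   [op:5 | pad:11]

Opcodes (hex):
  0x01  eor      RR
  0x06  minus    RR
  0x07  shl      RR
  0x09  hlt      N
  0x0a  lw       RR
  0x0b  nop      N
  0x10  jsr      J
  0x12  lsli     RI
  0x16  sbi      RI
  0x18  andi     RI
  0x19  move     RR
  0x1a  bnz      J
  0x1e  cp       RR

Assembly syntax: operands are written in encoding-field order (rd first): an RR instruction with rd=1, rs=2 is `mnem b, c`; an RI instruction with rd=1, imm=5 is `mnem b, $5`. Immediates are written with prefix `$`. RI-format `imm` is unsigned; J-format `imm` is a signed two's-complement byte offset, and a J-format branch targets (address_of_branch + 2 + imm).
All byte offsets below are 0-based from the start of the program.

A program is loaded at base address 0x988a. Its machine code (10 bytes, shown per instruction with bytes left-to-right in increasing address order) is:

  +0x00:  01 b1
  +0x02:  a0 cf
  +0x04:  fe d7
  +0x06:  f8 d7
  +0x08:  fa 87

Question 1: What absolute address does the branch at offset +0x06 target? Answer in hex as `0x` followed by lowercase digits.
@+06  little-endian(f8 d7) = 0xd7f8
  top 5b → 0x1a → bnz [J]
  imm: (w>>0)&0x7ff=0x7f8 (s11→-8) → $-8
  target = base 0x988a + off 0x06 + 2 + imm -8 = 0x988a

0x988a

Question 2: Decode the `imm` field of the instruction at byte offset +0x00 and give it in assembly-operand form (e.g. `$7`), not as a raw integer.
$1

+0x00: 01 b1 ⇒ word 0xb101 (little)
  opcode bits[15:11]=0x16: sbi/RI
  [10:8] rd=1 = b
  [7:0] imm=1 = $1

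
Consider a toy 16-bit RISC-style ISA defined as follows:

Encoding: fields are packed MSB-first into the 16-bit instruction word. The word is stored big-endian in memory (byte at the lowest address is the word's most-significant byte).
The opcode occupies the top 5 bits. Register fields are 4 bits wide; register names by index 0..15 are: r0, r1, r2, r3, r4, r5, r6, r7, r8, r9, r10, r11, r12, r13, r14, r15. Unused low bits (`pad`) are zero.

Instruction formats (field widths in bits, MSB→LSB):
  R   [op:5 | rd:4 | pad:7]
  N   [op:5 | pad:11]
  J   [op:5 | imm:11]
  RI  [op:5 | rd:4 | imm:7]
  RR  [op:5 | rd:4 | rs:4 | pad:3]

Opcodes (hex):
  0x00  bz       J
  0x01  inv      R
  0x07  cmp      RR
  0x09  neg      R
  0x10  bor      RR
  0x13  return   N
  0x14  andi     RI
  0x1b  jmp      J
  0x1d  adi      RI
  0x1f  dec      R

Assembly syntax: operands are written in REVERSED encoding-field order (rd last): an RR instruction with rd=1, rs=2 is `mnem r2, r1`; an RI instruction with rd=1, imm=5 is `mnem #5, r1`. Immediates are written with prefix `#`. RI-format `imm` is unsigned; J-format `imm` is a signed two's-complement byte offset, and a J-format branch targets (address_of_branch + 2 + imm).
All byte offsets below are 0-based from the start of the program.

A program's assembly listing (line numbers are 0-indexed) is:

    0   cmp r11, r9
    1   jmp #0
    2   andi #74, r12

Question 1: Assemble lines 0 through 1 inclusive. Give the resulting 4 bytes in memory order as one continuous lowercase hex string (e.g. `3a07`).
3cd8d800

0. cmp fields op=0x7:5|rd=9:4|rs=11:4|pad=0:3 → word 3cd8h → 3c d8
1. jmp fields op=0x1b:5|imm=0:11 → word d800h → d8 00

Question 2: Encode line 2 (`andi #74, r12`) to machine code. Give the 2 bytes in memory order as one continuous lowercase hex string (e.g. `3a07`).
a64a

line 2 (andi): pack op=0x14:5|rd=12:4|imm=74:7 = 0xa64a; big→ a6 4a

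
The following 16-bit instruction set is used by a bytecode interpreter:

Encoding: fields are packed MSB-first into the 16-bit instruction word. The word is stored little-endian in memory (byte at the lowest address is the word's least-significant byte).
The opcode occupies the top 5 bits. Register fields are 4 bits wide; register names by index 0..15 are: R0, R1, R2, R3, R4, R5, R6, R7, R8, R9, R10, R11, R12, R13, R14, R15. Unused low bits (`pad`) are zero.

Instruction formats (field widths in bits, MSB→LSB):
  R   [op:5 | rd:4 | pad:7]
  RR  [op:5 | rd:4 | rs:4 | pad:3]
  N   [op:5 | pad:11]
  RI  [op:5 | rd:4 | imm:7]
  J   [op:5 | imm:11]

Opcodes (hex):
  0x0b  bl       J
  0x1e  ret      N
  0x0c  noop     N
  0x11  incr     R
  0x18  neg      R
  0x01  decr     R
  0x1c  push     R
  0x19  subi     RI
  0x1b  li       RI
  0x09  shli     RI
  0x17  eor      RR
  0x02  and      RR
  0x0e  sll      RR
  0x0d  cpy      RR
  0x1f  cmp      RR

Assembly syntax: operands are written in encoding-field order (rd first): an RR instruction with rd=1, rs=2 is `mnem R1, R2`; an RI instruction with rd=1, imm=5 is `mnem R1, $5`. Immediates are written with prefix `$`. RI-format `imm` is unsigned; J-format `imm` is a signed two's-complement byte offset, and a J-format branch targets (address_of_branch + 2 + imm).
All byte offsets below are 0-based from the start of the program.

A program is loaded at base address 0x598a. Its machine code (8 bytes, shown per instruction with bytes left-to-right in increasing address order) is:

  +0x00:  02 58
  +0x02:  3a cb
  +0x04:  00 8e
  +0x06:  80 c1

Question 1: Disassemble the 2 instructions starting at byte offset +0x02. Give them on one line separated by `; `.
@+02  little-endian(3a cb) = 0xcb3a
  top 5b → 0x19 → subi [RI]
  [10:7] rd=6 = R6
  [6:0] imm=58 = $58
@+04  little-endian(00 8e) = 0x8e00
  top 5b → 0x11 → incr [R]
  [10:7] rd=12 = R12

subi R6, $58; incr R12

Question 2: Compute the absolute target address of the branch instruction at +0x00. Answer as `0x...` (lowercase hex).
[00] 02 58 → 0x5802
  op=0x5802>>11=0xb ⇒ bl (J)
  imm@[10:0]=0x2 ⇒ $2
  target = base 0x598a + off 0x00 + 2 + imm 2 = 0x598e

0x598e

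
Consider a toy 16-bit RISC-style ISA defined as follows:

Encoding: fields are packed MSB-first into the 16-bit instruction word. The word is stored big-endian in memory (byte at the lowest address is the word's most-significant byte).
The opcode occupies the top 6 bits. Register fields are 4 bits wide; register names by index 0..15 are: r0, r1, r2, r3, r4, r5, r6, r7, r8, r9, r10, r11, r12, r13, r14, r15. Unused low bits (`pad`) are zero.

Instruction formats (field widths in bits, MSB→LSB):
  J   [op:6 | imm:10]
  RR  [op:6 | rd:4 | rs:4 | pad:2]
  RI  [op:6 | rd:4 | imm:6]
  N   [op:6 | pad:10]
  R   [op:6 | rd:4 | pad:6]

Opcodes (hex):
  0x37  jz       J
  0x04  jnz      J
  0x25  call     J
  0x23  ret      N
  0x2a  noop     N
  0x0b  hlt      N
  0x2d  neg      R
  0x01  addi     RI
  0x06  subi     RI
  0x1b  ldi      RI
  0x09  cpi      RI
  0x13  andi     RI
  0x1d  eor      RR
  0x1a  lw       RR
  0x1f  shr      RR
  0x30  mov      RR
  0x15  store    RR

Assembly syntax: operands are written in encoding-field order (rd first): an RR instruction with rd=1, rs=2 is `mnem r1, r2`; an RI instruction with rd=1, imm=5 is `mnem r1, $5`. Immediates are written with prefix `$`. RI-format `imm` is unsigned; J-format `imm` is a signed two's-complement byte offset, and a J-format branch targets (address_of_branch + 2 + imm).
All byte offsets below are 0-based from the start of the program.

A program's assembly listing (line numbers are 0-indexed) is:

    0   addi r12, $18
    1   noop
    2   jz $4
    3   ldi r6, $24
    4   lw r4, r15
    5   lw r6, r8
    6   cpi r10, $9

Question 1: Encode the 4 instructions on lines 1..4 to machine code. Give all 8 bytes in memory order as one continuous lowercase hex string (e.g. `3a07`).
a800dc046d98693c

1. noop fields op=0x2a:6|pad=0:10 → word a800h → a8 00
2. jz fields op=0x37:6|imm=4:10 → word dc04h → dc 04
3. ldi fields op=0x1b:6|rd=6:4|imm=24:6 → word 6d98h → 6d 98
4. lw fields op=0x1a:6|rd=4:4|rs=15:4|pad=0:2 → word 693ch → 69 3c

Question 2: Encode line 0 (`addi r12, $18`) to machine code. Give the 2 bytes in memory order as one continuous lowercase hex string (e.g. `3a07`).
0712

0. addi fields op=0x1:6|rd=12:4|imm=18:6 → word 0712h → 07 12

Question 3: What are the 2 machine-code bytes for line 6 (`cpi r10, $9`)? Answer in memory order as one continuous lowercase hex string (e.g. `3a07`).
6. cpi fields op=0x9:6|rd=10:4|imm=9:6 → word 2689h → 26 89

2689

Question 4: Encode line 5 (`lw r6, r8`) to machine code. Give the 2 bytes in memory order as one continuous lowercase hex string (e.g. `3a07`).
line 5 (lw): pack op=0x1a:6|rd=6:4|rs=8:4|pad=0:2 = 0x69a0; big→ 69 a0

69a0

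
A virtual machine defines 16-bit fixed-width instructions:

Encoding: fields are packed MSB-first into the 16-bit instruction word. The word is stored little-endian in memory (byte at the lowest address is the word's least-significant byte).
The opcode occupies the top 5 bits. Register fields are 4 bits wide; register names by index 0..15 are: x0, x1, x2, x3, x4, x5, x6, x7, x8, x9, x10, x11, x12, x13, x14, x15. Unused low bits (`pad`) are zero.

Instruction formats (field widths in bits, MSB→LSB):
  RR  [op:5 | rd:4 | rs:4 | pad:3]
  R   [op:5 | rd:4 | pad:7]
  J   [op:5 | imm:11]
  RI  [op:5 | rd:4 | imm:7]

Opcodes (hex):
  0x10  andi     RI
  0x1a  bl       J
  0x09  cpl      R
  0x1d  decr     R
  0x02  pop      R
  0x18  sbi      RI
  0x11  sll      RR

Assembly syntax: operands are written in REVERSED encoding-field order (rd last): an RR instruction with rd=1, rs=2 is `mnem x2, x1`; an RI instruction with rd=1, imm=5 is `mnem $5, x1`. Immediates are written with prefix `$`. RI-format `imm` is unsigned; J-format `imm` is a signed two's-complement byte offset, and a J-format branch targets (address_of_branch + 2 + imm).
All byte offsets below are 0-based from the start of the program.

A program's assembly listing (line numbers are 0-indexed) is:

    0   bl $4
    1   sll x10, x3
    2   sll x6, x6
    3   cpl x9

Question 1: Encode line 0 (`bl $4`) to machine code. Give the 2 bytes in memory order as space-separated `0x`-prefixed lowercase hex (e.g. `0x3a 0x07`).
0x04 0xd0

line 0 (bl): pack op=0x1a:5|imm=4:11 = 0xd004; little→ 04 d0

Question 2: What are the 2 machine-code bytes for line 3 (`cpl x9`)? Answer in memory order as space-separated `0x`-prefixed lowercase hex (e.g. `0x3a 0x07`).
0x80 0x4c

line 3 (cpl): pack op=0x9:5|rd=9:4|pad=0:7 = 0x4c80; little→ 80 4c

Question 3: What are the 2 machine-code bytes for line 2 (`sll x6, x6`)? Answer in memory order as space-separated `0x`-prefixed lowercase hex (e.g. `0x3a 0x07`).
L2: sll op=0x11:5|rd=6:4|rs=6:4|pad=0:3 ⇒ 0x8b30 ⇒ little 30 8b

0x30 0x8b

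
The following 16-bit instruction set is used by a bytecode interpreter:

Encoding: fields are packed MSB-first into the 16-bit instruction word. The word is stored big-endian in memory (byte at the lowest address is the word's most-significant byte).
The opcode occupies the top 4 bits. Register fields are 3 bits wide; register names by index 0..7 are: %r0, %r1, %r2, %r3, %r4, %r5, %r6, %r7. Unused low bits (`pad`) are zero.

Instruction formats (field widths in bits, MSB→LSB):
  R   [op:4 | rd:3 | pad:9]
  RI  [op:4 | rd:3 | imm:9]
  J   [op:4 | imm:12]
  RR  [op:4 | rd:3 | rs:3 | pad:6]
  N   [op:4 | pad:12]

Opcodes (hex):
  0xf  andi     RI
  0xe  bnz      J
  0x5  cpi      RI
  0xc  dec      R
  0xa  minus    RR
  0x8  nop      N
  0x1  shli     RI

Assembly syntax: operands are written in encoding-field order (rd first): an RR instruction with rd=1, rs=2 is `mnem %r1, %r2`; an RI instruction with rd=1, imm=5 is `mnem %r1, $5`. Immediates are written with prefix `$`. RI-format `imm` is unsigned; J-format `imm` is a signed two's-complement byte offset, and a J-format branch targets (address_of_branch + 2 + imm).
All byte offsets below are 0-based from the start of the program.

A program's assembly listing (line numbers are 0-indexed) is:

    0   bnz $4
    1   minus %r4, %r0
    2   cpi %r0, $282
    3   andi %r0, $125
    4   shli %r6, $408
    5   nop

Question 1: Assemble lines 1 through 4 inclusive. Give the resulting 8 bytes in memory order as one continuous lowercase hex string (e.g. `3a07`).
1. minus fields op=0xa:4|rd=4:3|rs=0:3|pad=0:6 → word a800h → a8 00
2. cpi fields op=0x5:4|rd=0:3|imm=282:9 → word 511ah → 51 1a
3. andi fields op=0xf:4|rd=0:3|imm=125:9 → word f07dh → f0 7d
4. shli fields op=0x1:4|rd=6:3|imm=408:9 → word 1d98h → 1d 98

a800511af07d1d98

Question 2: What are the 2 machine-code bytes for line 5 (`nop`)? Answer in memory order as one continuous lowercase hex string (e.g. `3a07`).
L5: nop op=0x8:4|pad=0:12 ⇒ 0x8000 ⇒ big 80 00

8000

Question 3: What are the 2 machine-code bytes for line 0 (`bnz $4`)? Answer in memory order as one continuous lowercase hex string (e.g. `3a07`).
e004

line 0 (bnz): pack op=0xe:4|imm=4:12 = 0xe004; big→ e0 04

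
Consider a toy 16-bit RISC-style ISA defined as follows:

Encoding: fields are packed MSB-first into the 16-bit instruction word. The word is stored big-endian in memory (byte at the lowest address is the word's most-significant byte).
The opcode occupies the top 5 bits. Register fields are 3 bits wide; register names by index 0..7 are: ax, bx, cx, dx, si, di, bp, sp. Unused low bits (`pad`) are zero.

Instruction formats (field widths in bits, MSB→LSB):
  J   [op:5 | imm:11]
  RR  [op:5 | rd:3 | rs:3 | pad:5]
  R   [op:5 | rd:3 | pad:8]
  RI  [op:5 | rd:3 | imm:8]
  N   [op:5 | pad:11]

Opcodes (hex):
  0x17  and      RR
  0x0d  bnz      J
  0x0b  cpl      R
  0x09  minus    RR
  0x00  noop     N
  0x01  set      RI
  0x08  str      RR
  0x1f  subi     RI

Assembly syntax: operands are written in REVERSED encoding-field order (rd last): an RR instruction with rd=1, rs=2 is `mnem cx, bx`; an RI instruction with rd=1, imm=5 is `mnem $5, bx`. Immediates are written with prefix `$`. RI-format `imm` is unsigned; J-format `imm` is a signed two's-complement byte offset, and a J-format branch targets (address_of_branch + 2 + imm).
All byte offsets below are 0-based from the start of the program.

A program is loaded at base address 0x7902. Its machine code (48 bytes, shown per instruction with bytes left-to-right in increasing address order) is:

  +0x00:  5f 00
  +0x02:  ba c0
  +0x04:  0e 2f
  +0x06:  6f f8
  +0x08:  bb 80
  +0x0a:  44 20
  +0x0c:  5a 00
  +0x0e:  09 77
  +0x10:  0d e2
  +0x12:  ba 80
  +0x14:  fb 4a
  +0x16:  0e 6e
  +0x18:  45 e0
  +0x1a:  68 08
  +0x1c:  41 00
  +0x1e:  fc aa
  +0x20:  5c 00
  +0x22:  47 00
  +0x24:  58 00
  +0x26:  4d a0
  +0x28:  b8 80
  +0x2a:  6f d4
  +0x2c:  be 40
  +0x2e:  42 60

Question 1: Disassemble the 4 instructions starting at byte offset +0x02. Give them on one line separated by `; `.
and bp, cx; set $47, bp; bnz $-8; and si, dx

[02] ba c0 → 0xbac0
  top 5b → 0x17 → and [RR]
  rd: (w>>8)&0x7=0x2 → cx
  rs: (w>>5)&0x7=0x6 → bp
[04] 0e 2f → 0x0e2f
  top 5b → 0x1 → set [RI]
  rd: (w>>8)&0x7=0x6 → bp
  imm: (w>>0)&0xff=0x2f → $47
[06] 6f f8 → 0x6ff8
  top 5b → 0xd → bnz [J]
  imm: (w>>0)&0x7ff=0x7f8 (s11→-8) → $-8
[08] bb 80 → 0xbb80
  top 5b → 0x17 → and [RR]
  rd: (w>>8)&0x7=0x3 → dx
  rs: (w>>5)&0x7=0x4 → si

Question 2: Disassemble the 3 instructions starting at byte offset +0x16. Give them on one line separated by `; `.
set $110, bp; str sp, di; bnz $8

@+16  big-endian(0e 6e) = 0x0e6e
  op=0x0e6e>>11=0x1 ⇒ set (RI)
  rd: (w>>8)&0x7=0x6 → bp
  imm: (w>>0)&0xff=0x6e → $110
@+18  big-endian(45 e0) = 0x45e0
  op=0x45e0>>11=0x8 ⇒ str (RR)
  rd: (w>>8)&0x7=0x5 → di
  rs: (w>>5)&0x7=0x7 → sp
@+1a  big-endian(68 08) = 0x6808
  op=0x6808>>11=0xd ⇒ bnz (J)
  imm: (w>>0)&0x7ff=0x8 → $8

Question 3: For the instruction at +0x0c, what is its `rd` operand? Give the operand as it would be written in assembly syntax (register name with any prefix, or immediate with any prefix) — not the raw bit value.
off 0x0c: read 5a 00 as big → 0x5a00
  top 5b → 0xb → cpl [R]
  rd: (w>>8)&0x7=0x2 → cx

cx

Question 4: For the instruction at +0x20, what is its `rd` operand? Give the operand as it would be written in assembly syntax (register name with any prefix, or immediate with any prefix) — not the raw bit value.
+0x20: 5c 00 ⇒ word 0x5c00 (big)
  top 5b → 0xb → cpl [R]
  rd: (w>>8)&0x7=0x4 → si

si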